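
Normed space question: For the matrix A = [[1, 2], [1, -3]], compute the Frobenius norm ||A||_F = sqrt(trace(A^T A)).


||A||_F^2 = sum a_ij^2
= 1^2 + 2^2 + 1^2 + (-3)^2
= 1 + 4 + 1 + 9 = 15
||A||_F = sqrt(15) = 3.8730

3.8730


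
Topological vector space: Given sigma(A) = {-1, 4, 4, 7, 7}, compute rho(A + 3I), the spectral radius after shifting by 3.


Spectrum of A + 3I = {2, 7, 7, 10, 10}
Spectral radius = max |lambda| over the shifted spectrum
= max(2, 7, 7, 10, 10) = 10

10


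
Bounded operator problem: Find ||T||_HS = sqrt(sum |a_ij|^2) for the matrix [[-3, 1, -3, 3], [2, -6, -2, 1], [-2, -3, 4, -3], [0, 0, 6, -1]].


The Hilbert-Schmidt norm is sqrt(sum of squares of all entries).
Sum of squares = (-3)^2 + 1^2 + (-3)^2 + 3^2 + 2^2 + (-6)^2 + (-2)^2 + 1^2 + (-2)^2 + (-3)^2 + 4^2 + (-3)^2 + 0^2 + 0^2 + 6^2 + (-1)^2
= 9 + 1 + 9 + 9 + 4 + 36 + 4 + 1 + 4 + 9 + 16 + 9 + 0 + 0 + 36 + 1 = 148
||T||_HS = sqrt(148) = 12.1655

12.1655


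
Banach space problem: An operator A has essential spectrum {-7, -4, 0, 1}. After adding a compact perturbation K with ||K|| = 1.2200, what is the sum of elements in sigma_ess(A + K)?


By Weyl's theorem, the essential spectrum is invariant under compact perturbations.
sigma_ess(A + K) = sigma_ess(A) = {-7, -4, 0, 1}
Sum = -7 + -4 + 0 + 1 = -10

-10


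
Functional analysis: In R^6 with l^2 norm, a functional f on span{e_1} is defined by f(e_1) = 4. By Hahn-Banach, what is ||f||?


The norm of f is given by ||f|| = sup_{||x||=1} |f(x)|.
On span{e_1}, ||e_1|| = 1, so ||f|| = |f(e_1)| / ||e_1||
= |4| / 1 = 4.0000

4.0000


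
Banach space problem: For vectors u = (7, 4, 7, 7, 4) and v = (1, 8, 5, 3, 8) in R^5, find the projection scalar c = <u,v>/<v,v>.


Computing <u,v> = 7*1 + 4*8 + 7*5 + 7*3 + 4*8 = 127
Computing <v,v> = 1^2 + 8^2 + 5^2 + 3^2 + 8^2 = 163
Projection coefficient = 127/163 = 0.7791

0.7791


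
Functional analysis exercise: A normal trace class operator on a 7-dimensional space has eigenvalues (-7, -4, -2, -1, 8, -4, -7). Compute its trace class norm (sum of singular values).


For a normal operator, singular values equal |eigenvalues|.
Trace norm = sum |lambda_i| = 7 + 4 + 2 + 1 + 8 + 4 + 7
= 33

33


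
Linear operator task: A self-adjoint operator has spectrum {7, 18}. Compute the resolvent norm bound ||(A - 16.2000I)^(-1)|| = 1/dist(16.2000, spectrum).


dist(16.2000, {7, 18}) = min(|16.2000 - 7|, |16.2000 - 18|)
= min(9.2000, 1.8000) = 1.8000
Resolvent bound = 1/1.8000 = 0.5556

0.5556


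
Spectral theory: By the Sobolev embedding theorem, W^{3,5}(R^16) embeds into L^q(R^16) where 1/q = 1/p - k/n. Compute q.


Using the Sobolev embedding formula: 1/q = 1/p - k/n
1/q = 1/5 - 3/16 = 1/80
q = 1/(1/80) = 80

80.0000


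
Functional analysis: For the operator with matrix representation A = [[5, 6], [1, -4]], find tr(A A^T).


trace(A * A^T) = sum of squares of all entries
= 5^2 + 6^2 + 1^2 + (-4)^2
= 25 + 36 + 1 + 16
= 78

78


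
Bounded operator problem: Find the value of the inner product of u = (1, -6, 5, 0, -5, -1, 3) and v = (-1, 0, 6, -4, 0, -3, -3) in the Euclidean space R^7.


Computing the standard inner product <u, v> = sum u_i * v_i
= 1*-1 + -6*0 + 5*6 + 0*-4 + -5*0 + -1*-3 + 3*-3
= -1 + 0 + 30 + 0 + 0 + 3 + -9
= 23

23


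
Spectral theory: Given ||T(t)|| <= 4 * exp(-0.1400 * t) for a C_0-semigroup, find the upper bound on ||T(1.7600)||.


||T(1.7600)|| <= 4 * exp(-0.1400 * 1.7600)
= 4 * exp(-0.2464)
= 4 * 0.7816
= 3.1264

3.1264


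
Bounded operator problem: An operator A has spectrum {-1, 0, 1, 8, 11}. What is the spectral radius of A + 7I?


Spectrum of A + 7I = {6, 7, 8, 15, 18}
Spectral radius = max |lambda| over the shifted spectrum
= max(6, 7, 8, 15, 18) = 18

18


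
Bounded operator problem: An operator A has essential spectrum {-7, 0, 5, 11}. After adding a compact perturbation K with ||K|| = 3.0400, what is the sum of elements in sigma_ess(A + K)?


By Weyl's theorem, the essential spectrum is invariant under compact perturbations.
sigma_ess(A + K) = sigma_ess(A) = {-7, 0, 5, 11}
Sum = -7 + 0 + 5 + 11 = 9

9


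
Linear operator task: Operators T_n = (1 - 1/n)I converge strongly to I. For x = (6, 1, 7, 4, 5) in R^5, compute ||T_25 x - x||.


T_25 x - x = (1 - 1/25)x - x = -x/25
||x|| = sqrt(127) = 11.2694
||T_25 x - x|| = ||x||/25 = 11.2694/25 = 0.4508

0.4508


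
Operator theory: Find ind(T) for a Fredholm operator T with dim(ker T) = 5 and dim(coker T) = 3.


The Fredholm index is defined as ind(T) = dim(ker T) - dim(coker T)
= 5 - 3
= 2

2


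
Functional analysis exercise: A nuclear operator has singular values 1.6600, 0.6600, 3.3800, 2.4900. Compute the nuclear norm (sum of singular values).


The nuclear norm is the sum of all singular values.
||T||_1 = 1.6600 + 0.6600 + 3.3800 + 2.4900
= 8.1900

8.1900


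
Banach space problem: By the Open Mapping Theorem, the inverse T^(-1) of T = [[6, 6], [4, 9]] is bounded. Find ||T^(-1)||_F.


det(T) = 6*9 - 6*4 = 30
T^(-1) = (1/30) * [[9, -6], [-4, 6]] = [[0.3000, -0.2000], [-0.1333, 0.2000]]
||T^(-1)||_F^2 = 0.3000^2 + (-0.2000)^2 + (-0.1333)^2 + 0.2000^2 = 0.1878
||T^(-1)||_F = sqrt(0.1878) = 0.4333

0.4333


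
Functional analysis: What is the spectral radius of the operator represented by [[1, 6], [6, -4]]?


For a 2x2 matrix, eigenvalues satisfy lambda^2 - (trace)*lambda + det = 0
trace = 1 + -4 = -3
det = 1*-4 - 6*6 = -40
discriminant = (-3)^2 - 4*(-40) = 169
spectral radius = max |eigenvalue| = 8.0000

8.0000


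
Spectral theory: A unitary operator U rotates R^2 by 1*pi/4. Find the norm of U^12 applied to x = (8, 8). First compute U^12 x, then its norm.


U is a rotation by theta = 1*pi/4
U^12 = rotation by 12*theta = 12*pi/4 = 4*pi/4 (mod 2*pi)
cos(4*pi/4) = -1.0000, sin(4*pi/4) = 0.0000
U^12 x = (-1.0000 * 8 - 0.0000 * 8, 0.0000 * 8 + -1.0000 * 8)
= (-8.0000, -8.0000)
||U^12 x|| = sqrt((-8.0000)^2 + (-8.0000)^2) = sqrt(128.0000) = 11.3137

11.3137


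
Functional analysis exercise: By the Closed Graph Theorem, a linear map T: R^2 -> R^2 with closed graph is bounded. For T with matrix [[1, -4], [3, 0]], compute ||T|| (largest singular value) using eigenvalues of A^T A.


A^T A = [[10, -4], [-4, 16]]
trace(A^T A) = 26, det(A^T A) = 144
discriminant = 26^2 - 4*144 = 100
Largest eigenvalue of A^T A = (trace + sqrt(disc))/2 = 18.0000
||T|| = sqrt(18.0000) = 4.2426

4.2426


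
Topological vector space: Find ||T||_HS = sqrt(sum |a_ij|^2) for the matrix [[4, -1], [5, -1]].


The Hilbert-Schmidt norm is sqrt(sum of squares of all entries).
Sum of squares = 4^2 + (-1)^2 + 5^2 + (-1)^2
= 16 + 1 + 25 + 1 = 43
||T||_HS = sqrt(43) = 6.5574

6.5574


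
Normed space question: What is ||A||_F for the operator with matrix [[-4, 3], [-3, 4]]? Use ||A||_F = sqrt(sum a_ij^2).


||A||_F^2 = sum a_ij^2
= (-4)^2 + 3^2 + (-3)^2 + 4^2
= 16 + 9 + 9 + 16 = 50
||A||_F = sqrt(50) = 7.0711

7.0711


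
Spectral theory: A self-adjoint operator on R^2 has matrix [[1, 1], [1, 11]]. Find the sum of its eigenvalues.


For a self-adjoint (symmetric) matrix, the eigenvalues are real.
The sum of eigenvalues equals the trace of the matrix.
trace = 1 + 11 = 12

12


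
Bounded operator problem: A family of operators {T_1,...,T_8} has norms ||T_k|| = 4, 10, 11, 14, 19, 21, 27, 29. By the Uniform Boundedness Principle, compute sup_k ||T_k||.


By the Uniform Boundedness Principle, the supremum of norms is finite.
sup_k ||T_k|| = max(4, 10, 11, 14, 19, 21, 27, 29) = 29

29


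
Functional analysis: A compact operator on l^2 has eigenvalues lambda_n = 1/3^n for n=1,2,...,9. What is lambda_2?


The eigenvalue formula gives lambda_2 = 1/3^2
= 1/9
= 0.1111

0.1111


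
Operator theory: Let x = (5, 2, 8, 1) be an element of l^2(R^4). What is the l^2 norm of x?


The l^2 norm = (sum |x_i|^2)^(1/2)
Sum of 2th powers = 25 + 4 + 64 + 1 = 94
||x||_2 = (94)^(1/2) = 9.6954

9.6954


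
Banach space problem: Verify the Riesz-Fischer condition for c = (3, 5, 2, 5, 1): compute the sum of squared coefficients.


sum |c_n|^2 = 3^2 + 5^2 + 2^2 + 5^2 + 1^2
= 9 + 25 + 4 + 25 + 1
= 64

64


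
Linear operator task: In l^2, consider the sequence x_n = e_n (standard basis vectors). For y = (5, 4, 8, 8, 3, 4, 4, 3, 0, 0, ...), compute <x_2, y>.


x_2 = e_2 is the standard basis vector with 1 in position 2.
<x_2, y> = y_2 = 4
As n -> infinity, <x_n, y> -> 0, confirming weak convergence of (x_n) to 0.

4


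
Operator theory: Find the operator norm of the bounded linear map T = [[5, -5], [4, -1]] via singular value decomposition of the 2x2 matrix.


A^T A = [[41, -29], [-29, 26]]
trace(A^T A) = 67, det(A^T A) = 225
discriminant = 67^2 - 4*225 = 3589
Largest eigenvalue of A^T A = (trace + sqrt(disc))/2 = 63.4541
||T|| = sqrt(63.4541) = 7.9658

7.9658


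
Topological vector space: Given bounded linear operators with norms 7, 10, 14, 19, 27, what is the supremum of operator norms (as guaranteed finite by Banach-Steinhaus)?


By the Uniform Boundedness Principle, the supremum of norms is finite.
sup_k ||T_k|| = max(7, 10, 14, 19, 27) = 27

27


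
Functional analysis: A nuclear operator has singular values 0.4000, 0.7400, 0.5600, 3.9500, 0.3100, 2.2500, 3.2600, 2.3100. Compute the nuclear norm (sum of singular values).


The nuclear norm is the sum of all singular values.
||T||_1 = 0.4000 + 0.7400 + 0.5600 + 3.9500 + 0.3100 + 2.2500 + 3.2600 + 2.3100
= 13.7800

13.7800


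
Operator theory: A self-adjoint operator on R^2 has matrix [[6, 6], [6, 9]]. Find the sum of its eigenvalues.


For a self-adjoint (symmetric) matrix, the eigenvalues are real.
The sum of eigenvalues equals the trace of the matrix.
trace = 6 + 9 = 15

15


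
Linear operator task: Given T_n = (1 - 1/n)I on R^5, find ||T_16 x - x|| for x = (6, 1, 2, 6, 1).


T_16 x - x = (1 - 1/16)x - x = -x/16
||x|| = sqrt(78) = 8.8318
||T_16 x - x|| = ||x||/16 = 8.8318/16 = 0.5520

0.5520


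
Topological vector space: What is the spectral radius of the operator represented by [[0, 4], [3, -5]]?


For a 2x2 matrix, eigenvalues satisfy lambda^2 - (trace)*lambda + det = 0
trace = 0 + -5 = -5
det = 0*-5 - 4*3 = -12
discriminant = (-5)^2 - 4*(-12) = 73
spectral radius = max |eigenvalue| = 6.7720

6.7720


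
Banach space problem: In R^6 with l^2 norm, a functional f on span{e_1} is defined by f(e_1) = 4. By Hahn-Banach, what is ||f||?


The norm of f is given by ||f|| = sup_{||x||=1} |f(x)|.
On span{e_1}, ||e_1|| = 1, so ||f|| = |f(e_1)| / ||e_1||
= |4| / 1 = 4.0000

4.0000


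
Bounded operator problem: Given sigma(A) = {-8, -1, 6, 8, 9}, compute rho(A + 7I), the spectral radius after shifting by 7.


Spectrum of A + 7I = {-1, 6, 13, 15, 16}
Spectral radius = max |lambda| over the shifted spectrum
= max(1, 6, 13, 15, 16) = 16

16


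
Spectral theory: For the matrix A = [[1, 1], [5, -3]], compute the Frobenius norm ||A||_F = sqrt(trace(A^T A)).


||A||_F^2 = sum a_ij^2
= 1^2 + 1^2 + 5^2 + (-3)^2
= 1 + 1 + 25 + 9 = 36
||A||_F = sqrt(36) = 6.0000

6.0000


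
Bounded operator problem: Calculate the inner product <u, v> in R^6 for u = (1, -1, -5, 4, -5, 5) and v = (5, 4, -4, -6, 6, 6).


Computing the standard inner product <u, v> = sum u_i * v_i
= 1*5 + -1*4 + -5*-4 + 4*-6 + -5*6 + 5*6
= 5 + -4 + 20 + -24 + -30 + 30
= -3

-3


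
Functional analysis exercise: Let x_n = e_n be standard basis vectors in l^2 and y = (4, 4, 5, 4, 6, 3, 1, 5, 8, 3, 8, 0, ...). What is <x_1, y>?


x_1 = e_1 is the standard basis vector with 1 in position 1.
<x_1, y> = y_1 = 4
As n -> infinity, <x_n, y> -> 0, confirming weak convergence of (x_n) to 0.

4


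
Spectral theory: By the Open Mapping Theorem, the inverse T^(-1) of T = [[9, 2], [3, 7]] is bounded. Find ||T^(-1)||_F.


det(T) = 9*7 - 2*3 = 57
T^(-1) = (1/57) * [[7, -2], [-3, 9]] = [[0.1228, -0.0351], [-0.0526, 0.1579]]
||T^(-1)||_F^2 = 0.1228^2 + (-0.0351)^2 + (-0.0526)^2 + 0.1579^2 = 0.0440
||T^(-1)||_F = sqrt(0.0440) = 0.2098

0.2098


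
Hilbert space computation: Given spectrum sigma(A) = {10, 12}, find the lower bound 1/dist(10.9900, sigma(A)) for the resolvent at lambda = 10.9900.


dist(10.9900, {10, 12}) = min(|10.9900 - 10|, |10.9900 - 12|)
= min(0.9900, 1.0100) = 0.9900
Resolvent bound = 1/0.9900 = 1.0101

1.0101


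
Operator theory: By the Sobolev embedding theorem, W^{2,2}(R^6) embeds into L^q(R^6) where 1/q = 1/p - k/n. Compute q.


Using the Sobolev embedding formula: 1/q = 1/p - k/n
1/q = 1/2 - 2/6 = 1/6
q = 1/(1/6) = 6

6.0000


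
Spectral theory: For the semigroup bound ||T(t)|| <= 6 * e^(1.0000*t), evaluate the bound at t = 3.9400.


||T(3.9400)|| <= 6 * exp(1.0000 * 3.9400)
= 6 * exp(3.9400)
= 6 * 51.4186
= 308.5116

308.5116


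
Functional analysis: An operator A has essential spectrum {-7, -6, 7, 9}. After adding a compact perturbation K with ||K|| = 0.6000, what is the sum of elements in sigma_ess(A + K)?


By Weyl's theorem, the essential spectrum is invariant under compact perturbations.
sigma_ess(A + K) = sigma_ess(A) = {-7, -6, 7, 9}
Sum = -7 + -6 + 7 + 9 = 3

3


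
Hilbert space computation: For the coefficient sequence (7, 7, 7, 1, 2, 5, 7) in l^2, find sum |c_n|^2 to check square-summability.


sum |c_n|^2 = 7^2 + 7^2 + 7^2 + 1^2 + 2^2 + 5^2 + 7^2
= 49 + 49 + 49 + 1 + 4 + 25 + 49
= 226

226


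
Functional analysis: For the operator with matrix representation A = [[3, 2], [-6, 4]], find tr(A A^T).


trace(A * A^T) = sum of squares of all entries
= 3^2 + 2^2 + (-6)^2 + 4^2
= 9 + 4 + 36 + 16
= 65

65


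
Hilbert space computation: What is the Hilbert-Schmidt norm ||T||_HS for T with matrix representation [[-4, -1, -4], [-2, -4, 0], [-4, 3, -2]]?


The Hilbert-Schmidt norm is sqrt(sum of squares of all entries).
Sum of squares = (-4)^2 + (-1)^2 + (-4)^2 + (-2)^2 + (-4)^2 + 0^2 + (-4)^2 + 3^2 + (-2)^2
= 16 + 1 + 16 + 4 + 16 + 0 + 16 + 9 + 4 = 82
||T||_HS = sqrt(82) = 9.0554

9.0554


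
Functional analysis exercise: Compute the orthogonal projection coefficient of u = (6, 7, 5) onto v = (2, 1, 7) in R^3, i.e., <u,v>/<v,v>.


Computing <u,v> = 6*2 + 7*1 + 5*7 = 54
Computing <v,v> = 2^2 + 1^2 + 7^2 = 54
Projection coefficient = 54/54 = 1.0000

1.0000


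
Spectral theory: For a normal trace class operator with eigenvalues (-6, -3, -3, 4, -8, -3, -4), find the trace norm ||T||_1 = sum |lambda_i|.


For a normal operator, singular values equal |eigenvalues|.
Trace norm = sum |lambda_i| = 6 + 3 + 3 + 4 + 8 + 3 + 4
= 31

31


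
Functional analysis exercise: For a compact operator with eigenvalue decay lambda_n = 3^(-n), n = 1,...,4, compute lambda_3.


The eigenvalue formula gives lambda_3 = 1/3^3
= 1/27
= 0.0370

0.0370


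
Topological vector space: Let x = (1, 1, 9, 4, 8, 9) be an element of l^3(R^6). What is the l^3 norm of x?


The l^3 norm = (sum |x_i|^3)^(1/3)
Sum of 3th powers = 1 + 1 + 729 + 64 + 512 + 729 = 2036
||x||_3 = (2036)^(1/3) = 12.6744

12.6744


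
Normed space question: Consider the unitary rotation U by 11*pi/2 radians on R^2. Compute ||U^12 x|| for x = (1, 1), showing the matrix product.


U is a rotation by theta = 11*pi/2
U^12 = rotation by 12*theta = 132*pi/2 = 0*pi/2 (mod 2*pi)
cos(0*pi/2) = 1.0000, sin(0*pi/2) = 0.0000
U^12 x = (1.0000 * 1 - 0.0000 * 1, 0.0000 * 1 + 1.0000 * 1)
= (1.0000, 1.0000)
||U^12 x|| = sqrt(1.0000^2 + 1.0000^2) = sqrt(2.0000) = 1.4142

1.4142


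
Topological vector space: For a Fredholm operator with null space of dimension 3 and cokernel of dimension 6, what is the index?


The Fredholm index is defined as ind(T) = dim(ker T) - dim(coker T)
= 3 - 6
= -3

-3


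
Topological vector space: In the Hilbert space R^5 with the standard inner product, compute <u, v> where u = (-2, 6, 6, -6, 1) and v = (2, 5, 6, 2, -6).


Computing the standard inner product <u, v> = sum u_i * v_i
= -2*2 + 6*5 + 6*6 + -6*2 + 1*-6
= -4 + 30 + 36 + -12 + -6
= 44

44


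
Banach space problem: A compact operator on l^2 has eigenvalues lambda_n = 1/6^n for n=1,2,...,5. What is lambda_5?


The eigenvalue formula gives lambda_5 = 1/6^5
= 1/7776
= 1.2860e-04

1.2860e-04


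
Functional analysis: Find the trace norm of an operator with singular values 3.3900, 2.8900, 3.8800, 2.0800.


The nuclear norm is the sum of all singular values.
||T||_1 = 3.3900 + 2.8900 + 3.8800 + 2.0800
= 12.2400

12.2400


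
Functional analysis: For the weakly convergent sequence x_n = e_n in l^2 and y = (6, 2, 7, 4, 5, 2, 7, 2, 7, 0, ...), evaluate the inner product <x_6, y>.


x_6 = e_6 is the standard basis vector with 1 in position 6.
<x_6, y> = y_6 = 2
As n -> infinity, <x_n, y> -> 0, confirming weak convergence of (x_n) to 0.

2


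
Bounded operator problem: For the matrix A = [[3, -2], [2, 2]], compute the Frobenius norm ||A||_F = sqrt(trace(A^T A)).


||A||_F^2 = sum a_ij^2
= 3^2 + (-2)^2 + 2^2 + 2^2
= 9 + 4 + 4 + 4 = 21
||A||_F = sqrt(21) = 4.5826

4.5826


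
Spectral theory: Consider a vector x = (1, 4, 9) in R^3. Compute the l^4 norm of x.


The l^4 norm = (sum |x_i|^4)^(1/4)
Sum of 4th powers = 1 + 256 + 6561 = 6818
||x||_4 = (6818)^(1/4) = 9.0869

9.0869


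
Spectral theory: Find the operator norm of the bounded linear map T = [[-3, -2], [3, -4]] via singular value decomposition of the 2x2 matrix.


A^T A = [[18, -6], [-6, 20]]
trace(A^T A) = 38, det(A^T A) = 324
discriminant = 38^2 - 4*324 = 148
Largest eigenvalue of A^T A = (trace + sqrt(disc))/2 = 25.0828
||T|| = sqrt(25.0828) = 5.0083

5.0083


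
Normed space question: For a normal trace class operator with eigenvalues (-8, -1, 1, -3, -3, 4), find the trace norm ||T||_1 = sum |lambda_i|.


For a normal operator, singular values equal |eigenvalues|.
Trace norm = sum |lambda_i| = 8 + 1 + 1 + 3 + 3 + 4
= 20

20


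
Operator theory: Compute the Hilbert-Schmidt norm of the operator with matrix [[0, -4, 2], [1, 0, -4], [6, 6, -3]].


The Hilbert-Schmidt norm is sqrt(sum of squares of all entries).
Sum of squares = 0^2 + (-4)^2 + 2^2 + 1^2 + 0^2 + (-4)^2 + 6^2 + 6^2 + (-3)^2
= 0 + 16 + 4 + 1 + 0 + 16 + 36 + 36 + 9 = 118
||T||_HS = sqrt(118) = 10.8628

10.8628


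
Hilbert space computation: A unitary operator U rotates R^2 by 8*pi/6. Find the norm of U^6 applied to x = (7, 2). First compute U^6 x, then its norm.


U is a rotation by theta = 8*pi/6
U^6 = rotation by 6*theta = 48*pi/6 = 0*pi/6 (mod 2*pi)
cos(0*pi/6) = 1.0000, sin(0*pi/6) = 0.0000
U^6 x = (1.0000 * 7 - 0.0000 * 2, 0.0000 * 7 + 1.0000 * 2)
= (7.0000, 2.0000)
||U^6 x|| = sqrt(7.0000^2 + 2.0000^2) = sqrt(53.0000) = 7.2801

7.2801


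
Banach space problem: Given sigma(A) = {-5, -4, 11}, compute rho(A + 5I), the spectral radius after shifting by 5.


Spectrum of A + 5I = {0, 1, 16}
Spectral radius = max |lambda| over the shifted spectrum
= max(0, 1, 16) = 16

16


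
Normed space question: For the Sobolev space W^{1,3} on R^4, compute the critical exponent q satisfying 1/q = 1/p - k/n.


Using the Sobolev embedding formula: 1/q = 1/p - k/n
1/q = 1/3 - 1/4 = 1/12
q = 1/(1/12) = 12

12.0000


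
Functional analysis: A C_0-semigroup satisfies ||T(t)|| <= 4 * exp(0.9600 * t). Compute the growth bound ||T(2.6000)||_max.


||T(2.6000)|| <= 4 * exp(0.9600 * 2.6000)
= 4 * exp(2.4960)
= 4 * 12.1339
= 48.5354

48.5354


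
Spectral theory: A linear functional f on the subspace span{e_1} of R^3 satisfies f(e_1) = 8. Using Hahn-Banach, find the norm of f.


The norm of f is given by ||f|| = sup_{||x||=1} |f(x)|.
On span{e_1}, ||e_1|| = 1, so ||f|| = |f(e_1)| / ||e_1||
= |8| / 1 = 8.0000

8.0000


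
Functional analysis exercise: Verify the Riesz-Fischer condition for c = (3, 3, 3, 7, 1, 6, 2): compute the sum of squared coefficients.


sum |c_n|^2 = 3^2 + 3^2 + 3^2 + 7^2 + 1^2 + 6^2 + 2^2
= 9 + 9 + 9 + 49 + 1 + 36 + 4
= 117

117


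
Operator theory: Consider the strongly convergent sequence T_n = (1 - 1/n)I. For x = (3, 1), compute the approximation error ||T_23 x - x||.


T_23 x - x = (1 - 1/23)x - x = -x/23
||x|| = sqrt(10) = 3.1623
||T_23 x - x|| = ||x||/23 = 3.1623/23 = 0.1375

0.1375


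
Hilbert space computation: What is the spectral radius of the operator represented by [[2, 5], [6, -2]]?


For a 2x2 matrix, eigenvalues satisfy lambda^2 - (trace)*lambda + det = 0
trace = 2 + -2 = 0
det = 2*-2 - 5*6 = -34
discriminant = 0^2 - 4*(-34) = 136
spectral radius = max |eigenvalue| = 5.8310

5.8310


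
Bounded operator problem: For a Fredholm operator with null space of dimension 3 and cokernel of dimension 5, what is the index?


The Fredholm index is defined as ind(T) = dim(ker T) - dim(coker T)
= 3 - 5
= -2

-2


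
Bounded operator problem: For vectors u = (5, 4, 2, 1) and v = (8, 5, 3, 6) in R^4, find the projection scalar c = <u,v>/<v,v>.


Computing <u,v> = 5*8 + 4*5 + 2*3 + 1*6 = 72
Computing <v,v> = 8^2 + 5^2 + 3^2 + 6^2 = 134
Projection coefficient = 72/134 = 0.5373

0.5373


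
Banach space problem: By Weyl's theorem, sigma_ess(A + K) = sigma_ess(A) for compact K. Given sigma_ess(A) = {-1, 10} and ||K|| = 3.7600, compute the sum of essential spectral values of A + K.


By Weyl's theorem, the essential spectrum is invariant under compact perturbations.
sigma_ess(A + K) = sigma_ess(A) = {-1, 10}
Sum = -1 + 10 = 9

9


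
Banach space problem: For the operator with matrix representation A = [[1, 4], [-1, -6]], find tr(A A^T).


trace(A * A^T) = sum of squares of all entries
= 1^2 + 4^2 + (-1)^2 + (-6)^2
= 1 + 16 + 1 + 36
= 54

54


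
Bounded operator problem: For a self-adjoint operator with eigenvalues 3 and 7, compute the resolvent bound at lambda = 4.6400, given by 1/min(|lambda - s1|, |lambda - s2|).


dist(4.6400, {3, 7}) = min(|4.6400 - 3|, |4.6400 - 7|)
= min(1.6400, 2.3600) = 1.6400
Resolvent bound = 1/1.6400 = 0.6098

0.6098


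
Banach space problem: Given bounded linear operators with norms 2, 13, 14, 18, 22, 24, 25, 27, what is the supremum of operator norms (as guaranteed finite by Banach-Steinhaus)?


By the Uniform Boundedness Principle, the supremum of norms is finite.
sup_k ||T_k|| = max(2, 13, 14, 18, 22, 24, 25, 27) = 27

27


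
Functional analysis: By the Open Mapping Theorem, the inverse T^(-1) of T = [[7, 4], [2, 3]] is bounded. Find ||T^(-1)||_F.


det(T) = 7*3 - 4*2 = 13
T^(-1) = (1/13) * [[3, -4], [-2, 7]] = [[0.2308, -0.3077], [-0.1538, 0.5385]]
||T^(-1)||_F^2 = 0.2308^2 + (-0.3077)^2 + (-0.1538)^2 + 0.5385^2 = 0.4615
||T^(-1)||_F = sqrt(0.4615) = 0.6794

0.6794


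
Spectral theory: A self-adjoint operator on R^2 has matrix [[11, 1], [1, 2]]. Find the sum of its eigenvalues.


For a self-adjoint (symmetric) matrix, the eigenvalues are real.
The sum of eigenvalues equals the trace of the matrix.
trace = 11 + 2 = 13

13


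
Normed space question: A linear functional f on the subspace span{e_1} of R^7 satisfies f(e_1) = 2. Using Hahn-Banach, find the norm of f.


The norm of f is given by ||f|| = sup_{||x||=1} |f(x)|.
On span{e_1}, ||e_1|| = 1, so ||f|| = |f(e_1)| / ||e_1||
= |2| / 1 = 2.0000

2.0000


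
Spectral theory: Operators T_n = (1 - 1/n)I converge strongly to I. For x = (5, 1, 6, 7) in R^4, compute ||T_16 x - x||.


T_16 x - x = (1 - 1/16)x - x = -x/16
||x|| = sqrt(111) = 10.5357
||T_16 x - x|| = ||x||/16 = 10.5357/16 = 0.6585

0.6585


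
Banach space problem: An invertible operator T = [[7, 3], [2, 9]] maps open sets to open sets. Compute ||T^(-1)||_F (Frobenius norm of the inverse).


det(T) = 7*9 - 3*2 = 57
T^(-1) = (1/57) * [[9, -3], [-2, 7]] = [[0.1579, -0.0526], [-0.0351, 0.1228]]
||T^(-1)||_F^2 = 0.1579^2 + (-0.0526)^2 + (-0.0351)^2 + 0.1228^2 = 0.0440
||T^(-1)||_F = sqrt(0.0440) = 0.2098

0.2098


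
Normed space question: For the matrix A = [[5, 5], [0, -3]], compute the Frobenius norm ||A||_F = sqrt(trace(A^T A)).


||A||_F^2 = sum a_ij^2
= 5^2 + 5^2 + 0^2 + (-3)^2
= 25 + 25 + 0 + 9 = 59
||A||_F = sqrt(59) = 7.6811

7.6811


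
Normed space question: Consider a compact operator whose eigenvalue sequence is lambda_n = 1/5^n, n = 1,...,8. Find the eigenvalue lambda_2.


The eigenvalue formula gives lambda_2 = 1/5^2
= 1/25
= 0.0400

0.0400


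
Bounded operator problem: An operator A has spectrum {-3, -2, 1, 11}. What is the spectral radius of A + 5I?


Spectrum of A + 5I = {2, 3, 6, 16}
Spectral radius = max |lambda| over the shifted spectrum
= max(2, 3, 6, 16) = 16

16


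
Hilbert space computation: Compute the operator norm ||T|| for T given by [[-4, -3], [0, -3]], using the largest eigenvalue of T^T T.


A^T A = [[16, 12], [12, 18]]
trace(A^T A) = 34, det(A^T A) = 144
discriminant = 34^2 - 4*144 = 580
Largest eigenvalue of A^T A = (trace + sqrt(disc))/2 = 29.0416
||T|| = sqrt(29.0416) = 5.3890

5.3890


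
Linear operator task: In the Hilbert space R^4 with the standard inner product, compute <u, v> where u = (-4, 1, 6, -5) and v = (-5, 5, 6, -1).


Computing the standard inner product <u, v> = sum u_i * v_i
= -4*-5 + 1*5 + 6*6 + -5*-1
= 20 + 5 + 36 + 5
= 66

66


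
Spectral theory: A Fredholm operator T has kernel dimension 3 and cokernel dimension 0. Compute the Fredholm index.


The Fredholm index is defined as ind(T) = dim(ker T) - dim(coker T)
= 3 - 0
= 3

3


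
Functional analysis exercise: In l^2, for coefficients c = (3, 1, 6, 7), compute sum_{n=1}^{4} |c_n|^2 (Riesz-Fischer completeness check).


sum |c_n|^2 = 3^2 + 1^2 + 6^2 + 7^2
= 9 + 1 + 36 + 49
= 95

95


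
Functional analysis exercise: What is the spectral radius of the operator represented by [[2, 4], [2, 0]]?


For a 2x2 matrix, eigenvalues satisfy lambda^2 - (trace)*lambda + det = 0
trace = 2 + 0 = 2
det = 2*0 - 4*2 = -8
discriminant = 2^2 - 4*(-8) = 36
spectral radius = max |eigenvalue| = 4.0000

4.0000


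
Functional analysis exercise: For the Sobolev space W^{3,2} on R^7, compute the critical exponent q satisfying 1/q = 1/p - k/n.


Using the Sobolev embedding formula: 1/q = 1/p - k/n
1/q = 1/2 - 3/7 = 1/14
q = 1/(1/14) = 14

14.0000


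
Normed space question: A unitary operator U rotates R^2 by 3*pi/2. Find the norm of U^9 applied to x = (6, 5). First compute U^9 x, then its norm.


U is a rotation by theta = 3*pi/2
U^9 = rotation by 9*theta = 27*pi/2 = 3*pi/2 (mod 2*pi)
cos(3*pi/2) = 0.0000, sin(3*pi/2) = -1.0000
U^9 x = (0.0000 * 6 - -1.0000 * 5, -1.0000 * 6 + 0.0000 * 5)
= (5.0000, -6.0000)
||U^9 x|| = sqrt(5.0000^2 + (-6.0000)^2) = sqrt(61.0000) = 7.8102

7.8102


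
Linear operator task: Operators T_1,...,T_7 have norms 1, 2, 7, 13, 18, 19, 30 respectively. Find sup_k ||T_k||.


By the Uniform Boundedness Principle, the supremum of norms is finite.
sup_k ||T_k|| = max(1, 2, 7, 13, 18, 19, 30) = 30

30


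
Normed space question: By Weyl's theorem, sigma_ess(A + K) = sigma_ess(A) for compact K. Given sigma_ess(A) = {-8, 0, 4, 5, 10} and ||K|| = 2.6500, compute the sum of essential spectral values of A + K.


By Weyl's theorem, the essential spectrum is invariant under compact perturbations.
sigma_ess(A + K) = sigma_ess(A) = {-8, 0, 4, 5, 10}
Sum = -8 + 0 + 4 + 5 + 10 = 11

11


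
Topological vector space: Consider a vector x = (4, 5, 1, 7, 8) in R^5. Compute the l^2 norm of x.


The l^2 norm = (sum |x_i|^2)^(1/2)
Sum of 2th powers = 16 + 25 + 1 + 49 + 64 = 155
||x||_2 = (155)^(1/2) = 12.4499

12.4499


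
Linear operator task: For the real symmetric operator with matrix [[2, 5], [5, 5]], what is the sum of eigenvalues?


For a self-adjoint (symmetric) matrix, the eigenvalues are real.
The sum of eigenvalues equals the trace of the matrix.
trace = 2 + 5 = 7

7


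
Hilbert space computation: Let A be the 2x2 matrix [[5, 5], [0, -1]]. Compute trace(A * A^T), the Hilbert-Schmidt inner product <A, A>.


trace(A * A^T) = sum of squares of all entries
= 5^2 + 5^2 + 0^2 + (-1)^2
= 25 + 25 + 0 + 1
= 51

51


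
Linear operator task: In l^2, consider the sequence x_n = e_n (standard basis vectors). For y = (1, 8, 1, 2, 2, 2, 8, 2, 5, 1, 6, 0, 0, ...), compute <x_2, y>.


x_2 = e_2 is the standard basis vector with 1 in position 2.
<x_2, y> = y_2 = 8
As n -> infinity, <x_n, y> -> 0, confirming weak convergence of (x_n) to 0.

8


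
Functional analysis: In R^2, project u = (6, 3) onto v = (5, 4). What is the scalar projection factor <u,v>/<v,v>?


Computing <u,v> = 6*5 + 3*4 = 42
Computing <v,v> = 5^2 + 4^2 = 41
Projection coefficient = 42/41 = 1.0244

1.0244


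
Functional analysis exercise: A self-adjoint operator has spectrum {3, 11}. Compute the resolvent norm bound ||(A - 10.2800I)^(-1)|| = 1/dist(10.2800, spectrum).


dist(10.2800, {3, 11}) = min(|10.2800 - 3|, |10.2800 - 11|)
= min(7.2800, 0.7200) = 0.7200
Resolvent bound = 1/0.7200 = 1.3889

1.3889


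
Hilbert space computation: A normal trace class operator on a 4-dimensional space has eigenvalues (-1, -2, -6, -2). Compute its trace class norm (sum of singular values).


For a normal operator, singular values equal |eigenvalues|.
Trace norm = sum |lambda_i| = 1 + 2 + 6 + 2
= 11

11


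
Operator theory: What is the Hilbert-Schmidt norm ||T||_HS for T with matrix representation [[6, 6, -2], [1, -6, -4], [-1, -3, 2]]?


The Hilbert-Schmidt norm is sqrt(sum of squares of all entries).
Sum of squares = 6^2 + 6^2 + (-2)^2 + 1^2 + (-6)^2 + (-4)^2 + (-1)^2 + (-3)^2 + 2^2
= 36 + 36 + 4 + 1 + 36 + 16 + 1 + 9 + 4 = 143
||T||_HS = sqrt(143) = 11.9583

11.9583


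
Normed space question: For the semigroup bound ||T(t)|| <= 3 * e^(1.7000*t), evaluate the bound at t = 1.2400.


||T(1.2400)|| <= 3 * exp(1.7000 * 1.2400)
= 3 * exp(2.1080)
= 3 * 8.2318
= 24.6953

24.6953


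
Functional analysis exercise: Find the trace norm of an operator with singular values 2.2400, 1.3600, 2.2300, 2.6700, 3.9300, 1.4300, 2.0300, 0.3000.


The nuclear norm is the sum of all singular values.
||T||_1 = 2.2400 + 1.3600 + 2.2300 + 2.6700 + 3.9300 + 1.4300 + 2.0300 + 0.3000
= 16.1900

16.1900


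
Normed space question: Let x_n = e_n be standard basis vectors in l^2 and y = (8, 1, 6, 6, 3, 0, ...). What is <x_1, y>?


x_1 = e_1 is the standard basis vector with 1 in position 1.
<x_1, y> = y_1 = 8
As n -> infinity, <x_n, y> -> 0, confirming weak convergence of (x_n) to 0.

8


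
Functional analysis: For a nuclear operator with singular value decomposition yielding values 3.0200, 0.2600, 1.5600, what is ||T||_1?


The nuclear norm is the sum of all singular values.
||T||_1 = 3.0200 + 0.2600 + 1.5600
= 4.8400

4.8400


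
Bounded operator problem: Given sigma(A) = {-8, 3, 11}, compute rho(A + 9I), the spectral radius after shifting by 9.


Spectrum of A + 9I = {1, 12, 20}
Spectral radius = max |lambda| over the shifted spectrum
= max(1, 12, 20) = 20

20


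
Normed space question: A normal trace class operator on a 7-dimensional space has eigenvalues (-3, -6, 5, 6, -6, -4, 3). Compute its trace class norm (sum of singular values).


For a normal operator, singular values equal |eigenvalues|.
Trace norm = sum |lambda_i| = 3 + 6 + 5 + 6 + 6 + 4 + 3
= 33

33


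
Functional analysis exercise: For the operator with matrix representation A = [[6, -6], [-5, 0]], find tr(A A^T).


trace(A * A^T) = sum of squares of all entries
= 6^2 + (-6)^2 + (-5)^2 + 0^2
= 36 + 36 + 25 + 0
= 97

97


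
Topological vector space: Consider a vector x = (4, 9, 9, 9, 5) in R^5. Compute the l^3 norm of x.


The l^3 norm = (sum |x_i|^3)^(1/3)
Sum of 3th powers = 64 + 729 + 729 + 729 + 125 = 2376
||x||_3 = (2376)^(1/3) = 13.3439

13.3439


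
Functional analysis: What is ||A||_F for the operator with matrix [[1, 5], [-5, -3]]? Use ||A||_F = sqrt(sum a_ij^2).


||A||_F^2 = sum a_ij^2
= 1^2 + 5^2 + (-5)^2 + (-3)^2
= 1 + 25 + 25 + 9 = 60
||A||_F = sqrt(60) = 7.7460

7.7460


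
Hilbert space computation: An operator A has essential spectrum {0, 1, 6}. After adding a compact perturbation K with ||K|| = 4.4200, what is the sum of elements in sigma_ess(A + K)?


By Weyl's theorem, the essential spectrum is invariant under compact perturbations.
sigma_ess(A + K) = sigma_ess(A) = {0, 1, 6}
Sum = 0 + 1 + 6 = 7

7


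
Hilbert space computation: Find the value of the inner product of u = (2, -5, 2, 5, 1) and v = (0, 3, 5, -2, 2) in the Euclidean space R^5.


Computing the standard inner product <u, v> = sum u_i * v_i
= 2*0 + -5*3 + 2*5 + 5*-2 + 1*2
= 0 + -15 + 10 + -10 + 2
= -13

-13


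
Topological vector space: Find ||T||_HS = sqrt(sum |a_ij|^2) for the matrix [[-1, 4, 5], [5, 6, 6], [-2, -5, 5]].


The Hilbert-Schmidt norm is sqrt(sum of squares of all entries).
Sum of squares = (-1)^2 + 4^2 + 5^2 + 5^2 + 6^2 + 6^2 + (-2)^2 + (-5)^2 + 5^2
= 1 + 16 + 25 + 25 + 36 + 36 + 4 + 25 + 25 = 193
||T||_HS = sqrt(193) = 13.8924

13.8924


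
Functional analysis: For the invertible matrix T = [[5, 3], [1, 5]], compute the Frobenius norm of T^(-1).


det(T) = 5*5 - 3*1 = 22
T^(-1) = (1/22) * [[5, -3], [-1, 5]] = [[0.2273, -0.1364], [-0.0455, 0.2273]]
||T^(-1)||_F^2 = 0.2273^2 + (-0.1364)^2 + (-0.0455)^2 + 0.2273^2 = 0.1240
||T^(-1)||_F = sqrt(0.1240) = 0.3521

0.3521


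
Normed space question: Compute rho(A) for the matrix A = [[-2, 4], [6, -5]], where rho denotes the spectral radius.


For a 2x2 matrix, eigenvalues satisfy lambda^2 - (trace)*lambda + det = 0
trace = -2 + -5 = -7
det = -2*-5 - 4*6 = -14
discriminant = (-7)^2 - 4*(-14) = 105
spectral radius = max |eigenvalue| = 8.6235

8.6235


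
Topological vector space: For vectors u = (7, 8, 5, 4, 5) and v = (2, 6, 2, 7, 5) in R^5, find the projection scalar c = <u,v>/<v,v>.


Computing <u,v> = 7*2 + 8*6 + 5*2 + 4*7 + 5*5 = 125
Computing <v,v> = 2^2 + 6^2 + 2^2 + 7^2 + 5^2 = 118
Projection coefficient = 125/118 = 1.0593

1.0593


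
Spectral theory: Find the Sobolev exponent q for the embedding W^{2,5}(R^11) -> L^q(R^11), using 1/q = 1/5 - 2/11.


Using the Sobolev embedding formula: 1/q = 1/p - k/n
1/q = 1/5 - 2/11 = 1/55
q = 1/(1/55) = 55

55.0000


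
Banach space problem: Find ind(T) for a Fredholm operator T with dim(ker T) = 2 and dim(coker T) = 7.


The Fredholm index is defined as ind(T) = dim(ker T) - dim(coker T)
= 2 - 7
= -5

-5


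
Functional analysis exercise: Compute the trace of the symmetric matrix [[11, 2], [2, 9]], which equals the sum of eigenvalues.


For a self-adjoint (symmetric) matrix, the eigenvalues are real.
The sum of eigenvalues equals the trace of the matrix.
trace = 11 + 9 = 20

20


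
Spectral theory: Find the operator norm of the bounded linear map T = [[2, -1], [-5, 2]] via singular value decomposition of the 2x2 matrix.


A^T A = [[29, -12], [-12, 5]]
trace(A^T A) = 34, det(A^T A) = 1
discriminant = 34^2 - 4*1 = 1152
Largest eigenvalue of A^T A = (trace + sqrt(disc))/2 = 33.9706
||T|| = sqrt(33.9706) = 5.8284

5.8284


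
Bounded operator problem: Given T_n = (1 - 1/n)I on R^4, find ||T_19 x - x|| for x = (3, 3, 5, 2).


T_19 x - x = (1 - 1/19)x - x = -x/19
||x|| = sqrt(47) = 6.8557
||T_19 x - x|| = ||x||/19 = 6.8557/19 = 0.3608

0.3608


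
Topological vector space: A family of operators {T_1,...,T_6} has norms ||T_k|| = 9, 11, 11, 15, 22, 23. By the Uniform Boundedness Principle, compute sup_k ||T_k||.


By the Uniform Boundedness Principle, the supremum of norms is finite.
sup_k ||T_k|| = max(9, 11, 11, 15, 22, 23) = 23

23


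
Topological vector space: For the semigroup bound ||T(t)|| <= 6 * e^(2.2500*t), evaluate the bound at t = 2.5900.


||T(2.5900)|| <= 6 * exp(2.2500 * 2.5900)
= 6 * exp(5.8275)
= 6 * 339.5088
= 2037.0531

2037.0531


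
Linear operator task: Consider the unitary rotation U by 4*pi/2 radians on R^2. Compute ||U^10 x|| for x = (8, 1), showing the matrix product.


U is a rotation by theta = 4*pi/2
U^10 = rotation by 10*theta = 40*pi/2 = 0*pi/2 (mod 2*pi)
cos(0*pi/2) = 1.0000, sin(0*pi/2) = 0.0000
U^10 x = (1.0000 * 8 - 0.0000 * 1, 0.0000 * 8 + 1.0000 * 1)
= (8.0000, 1.0000)
||U^10 x|| = sqrt(8.0000^2 + 1.0000^2) = sqrt(65.0000) = 8.0623

8.0623


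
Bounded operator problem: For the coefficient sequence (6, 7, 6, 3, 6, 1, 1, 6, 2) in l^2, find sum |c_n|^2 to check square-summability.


sum |c_n|^2 = 6^2 + 7^2 + 6^2 + 3^2 + 6^2 + 1^2 + 1^2 + 6^2 + 2^2
= 36 + 49 + 36 + 9 + 36 + 1 + 1 + 36 + 4
= 208

208


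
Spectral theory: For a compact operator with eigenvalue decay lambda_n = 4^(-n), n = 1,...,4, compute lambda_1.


The eigenvalue formula gives lambda_1 = 1/4^1
= 1/4
= 0.2500

0.2500


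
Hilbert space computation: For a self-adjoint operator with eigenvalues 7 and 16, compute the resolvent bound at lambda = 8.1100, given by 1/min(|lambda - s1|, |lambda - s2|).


dist(8.1100, {7, 16}) = min(|8.1100 - 7|, |8.1100 - 16|)
= min(1.1100, 7.8900) = 1.1100
Resolvent bound = 1/1.1100 = 0.9009

0.9009


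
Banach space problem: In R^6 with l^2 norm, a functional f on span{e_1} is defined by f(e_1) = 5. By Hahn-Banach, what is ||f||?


The norm of f is given by ||f|| = sup_{||x||=1} |f(x)|.
On span{e_1}, ||e_1|| = 1, so ||f|| = |f(e_1)| / ||e_1||
= |5| / 1 = 5.0000

5.0000


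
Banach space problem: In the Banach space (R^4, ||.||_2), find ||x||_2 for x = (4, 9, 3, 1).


The l^2 norm = (sum |x_i|^2)^(1/2)
Sum of 2th powers = 16 + 81 + 9 + 1 = 107
||x||_2 = (107)^(1/2) = 10.3441

10.3441


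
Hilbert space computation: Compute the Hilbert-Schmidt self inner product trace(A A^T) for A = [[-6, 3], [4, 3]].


trace(A * A^T) = sum of squares of all entries
= (-6)^2 + 3^2 + 4^2 + 3^2
= 36 + 9 + 16 + 9
= 70

70


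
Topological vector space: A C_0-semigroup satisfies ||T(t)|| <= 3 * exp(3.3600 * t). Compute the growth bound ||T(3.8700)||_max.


||T(3.8700)|| <= 3 * exp(3.3600 * 3.8700)
= 3 * exp(13.0032)
= 3 * 443831.3824
= 1.3315e+06

1.3315e+06


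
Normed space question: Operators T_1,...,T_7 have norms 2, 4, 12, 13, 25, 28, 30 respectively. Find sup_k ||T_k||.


By the Uniform Boundedness Principle, the supremum of norms is finite.
sup_k ||T_k|| = max(2, 4, 12, 13, 25, 28, 30) = 30

30


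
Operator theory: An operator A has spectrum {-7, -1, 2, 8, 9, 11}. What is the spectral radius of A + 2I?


Spectrum of A + 2I = {-5, 1, 4, 10, 11, 13}
Spectral radius = max |lambda| over the shifted spectrum
= max(5, 1, 4, 10, 11, 13) = 13

13


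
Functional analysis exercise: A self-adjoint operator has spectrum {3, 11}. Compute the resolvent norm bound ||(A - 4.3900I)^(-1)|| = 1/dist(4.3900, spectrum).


dist(4.3900, {3, 11}) = min(|4.3900 - 3|, |4.3900 - 11|)
= min(1.3900, 6.6100) = 1.3900
Resolvent bound = 1/1.3900 = 0.7194

0.7194


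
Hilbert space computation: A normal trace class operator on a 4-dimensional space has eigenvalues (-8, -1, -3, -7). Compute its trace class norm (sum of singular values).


For a normal operator, singular values equal |eigenvalues|.
Trace norm = sum |lambda_i| = 8 + 1 + 3 + 7
= 19

19


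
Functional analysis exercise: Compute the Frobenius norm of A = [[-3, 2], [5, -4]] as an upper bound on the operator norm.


||A||_F^2 = sum a_ij^2
= (-3)^2 + 2^2 + 5^2 + (-4)^2
= 9 + 4 + 25 + 16 = 54
||A||_F = sqrt(54) = 7.3485

7.3485


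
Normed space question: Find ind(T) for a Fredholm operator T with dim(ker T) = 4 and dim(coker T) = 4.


The Fredholm index is defined as ind(T) = dim(ker T) - dim(coker T)
= 4 - 4
= 0

0


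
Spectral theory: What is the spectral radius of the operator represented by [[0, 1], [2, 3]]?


For a 2x2 matrix, eigenvalues satisfy lambda^2 - (trace)*lambda + det = 0
trace = 0 + 3 = 3
det = 0*3 - 1*2 = -2
discriminant = 3^2 - 4*(-2) = 17
spectral radius = max |eigenvalue| = 3.5616

3.5616


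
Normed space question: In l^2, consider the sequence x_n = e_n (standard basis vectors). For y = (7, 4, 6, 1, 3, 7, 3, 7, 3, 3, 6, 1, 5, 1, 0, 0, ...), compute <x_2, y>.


x_2 = e_2 is the standard basis vector with 1 in position 2.
<x_2, y> = y_2 = 4
As n -> infinity, <x_n, y> -> 0, confirming weak convergence of (x_n) to 0.

4
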